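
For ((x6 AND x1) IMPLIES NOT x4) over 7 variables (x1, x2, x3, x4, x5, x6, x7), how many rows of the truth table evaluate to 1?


Formula: ((x6 AND x1) IMPLIES NOT x4) over 7 vars (128 rows)
Evaluate each row (x1, x2, x3, x4, x5, x6, x7 as bits, MSB first):
  row 0 [0000000]: ((0 AND 0) IMPLIES NOT 0) -> 1
  row 1 [0000001]: ((0 AND 0) IMPLIES NOT 0) -> 1
  row 2 [0000010]: ((1 AND 0) IMPLIES NOT 0) -> 1
  row 3 [0000011]: ((1 AND 0) IMPLIES NOT 0) -> 1
  row 4 [0000100]: ((0 AND 0) IMPLIES NOT 0) -> 1
  (every remaining row is evaluated the same way; all 128 results are listed next)
Full result column, 8 rows per line (x1,x2,x3,x4 fixed per line; x5,x6,x7 runs 000..111 left to right):
  rows 0-7 [x1,x2,x3,x4=0000]: 11111111  (ones: 8)
  rows 8-15 [x1,x2,x3,x4=0001]: 11111111  (ones: 8)
  rows 16-23 [x1,x2,x3,x4=0010]: 11111111  (ones: 8)
  rows 24-31 [x1,x2,x3,x4=0011]: 11111111  (ones: 8)
  rows 32-39 [x1,x2,x3,x4=0100]: 11111111  (ones: 8)
  rows 40-47 [x1,x2,x3,x4=0101]: 11111111  (ones: 8)
  rows 48-55 [x1,x2,x3,x4=0110]: 11111111  (ones: 8)
  rows 56-63 [x1,x2,x3,x4=0111]: 11111111  (ones: 8)
  rows 64-71 [x1,x2,x3,x4=1000]: 11111111  (ones: 8)
  rows 72-79 [x1,x2,x3,x4=1001]: 11001100  (ones: 4)
  rows 80-87 [x1,x2,x3,x4=1010]: 11111111  (ones: 8)
  rows 88-95 [x1,x2,x3,x4=1011]: 11001100  (ones: 4)
  rows 96-103 [x1,x2,x3,x4=1100]: 11111111  (ones: 8)
  rows 104-111 [x1,x2,x3,x4=1101]: 11001100  (ones: 4)
  rows 112-119 [x1,x2,x3,x4=1110]: 11111111  (ones: 8)
  rows 120-127 [x1,x2,x3,x4=1111]: 11001100  (ones: 4)
Count of 1-rows = 8+8+8+8+8+8+8+8+8+4+8+4+8+4+8+4 = 112

112


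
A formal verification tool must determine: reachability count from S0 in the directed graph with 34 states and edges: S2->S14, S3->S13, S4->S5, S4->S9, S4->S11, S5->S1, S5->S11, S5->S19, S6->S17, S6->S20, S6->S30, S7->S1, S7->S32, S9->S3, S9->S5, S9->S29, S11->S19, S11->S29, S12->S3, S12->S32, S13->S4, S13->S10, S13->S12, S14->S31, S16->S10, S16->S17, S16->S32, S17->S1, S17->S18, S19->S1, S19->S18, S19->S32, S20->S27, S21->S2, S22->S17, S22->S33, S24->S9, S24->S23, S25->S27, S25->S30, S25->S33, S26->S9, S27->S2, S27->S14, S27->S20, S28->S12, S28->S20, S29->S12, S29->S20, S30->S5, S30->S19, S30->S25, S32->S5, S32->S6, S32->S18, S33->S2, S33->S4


BFS from S0:
  layer 0: {S0}
Reachable set: {S0}
Count = 1

1


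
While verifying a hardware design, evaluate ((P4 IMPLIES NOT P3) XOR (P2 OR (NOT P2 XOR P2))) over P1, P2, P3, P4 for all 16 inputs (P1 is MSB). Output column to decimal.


Formula: ((P4 IMPLIES NOT P3) XOR (P2 OR (NOT P2 XOR P2))) over P1, P2, P3, P4 (16 rows)
Evaluate each row (bits = P1,P2,P3,P4, MSB first):
  row 0 [0000]: ((0 IMPLIES NOT 0) XOR (0 OR (NOT 0 XOR 0))) -> 0
  row 1 [0001]: ((1 IMPLIES NOT 0) XOR (0 OR (NOT 0 XOR 0))) -> 0
  row 2 [0010]: ((0 IMPLIES NOT 1) XOR (0 OR (NOT 0 XOR 0))) -> 0
  row 3 [0011]: ((1 IMPLIES NOT 1) XOR (0 OR (NOT 0 XOR 0))) -> 1
  row 4 [0100]: ((0 IMPLIES NOT 0) XOR (1 OR (NOT 1 XOR 1))) -> 0
  row 5 [0101]: ((1 IMPLIES NOT 0) XOR (1 OR (NOT 1 XOR 1))) -> 0
  row 6 [0110]: ((0 IMPLIES NOT 1) XOR (1 OR (NOT 1 XOR 1))) -> 0
  row 7 [0111]: ((1 IMPLIES NOT 1) XOR (1 OR (NOT 1 XOR 1))) -> 1
  row 8 [1000]: ((0 IMPLIES NOT 0) XOR (0 OR (NOT 0 XOR 0))) -> 0
  row 9 [1001]: ((1 IMPLIES NOT 0) XOR (0 OR (NOT 0 XOR 0))) -> 0
  row 10 [1010]: ((0 IMPLIES NOT 1) XOR (0 OR (NOT 0 XOR 0))) -> 0
  row 11 [1011]: ((1 IMPLIES NOT 1) XOR (0 OR (NOT 0 XOR 0))) -> 1
  row 12 [1100]: ((0 IMPLIES NOT 0) XOR (1 OR (NOT 1 XOR 1))) -> 0
  row 13 [1101]: ((1 IMPLIES NOT 0) XOR (1 OR (NOT 1 XOR 1))) -> 0
  row 14 [1110]: ((0 IMPLIES NOT 1) XOR (1 OR (NOT 1 XOR 1))) -> 0
  row 15 [1111]: ((1 IMPLIES NOT 1) XOR (1 OR (NOT 1 XOR 1))) -> 1
Full result column, 4 rows per line (P1,P2 fixed per line; P3,P4 runs 00..11 left to right):
  rows 0-3 [P1,P2=00]: 0001  = hex 1
  rows 4-7 [P1,P2=01]: 0001  = hex 1
  rows 8-11 [P1,P2=10]: 0001  = hex 1
  rows 12-15 [P1,P2=11]: 0001  = hex 1
Output column (row 0 .. row 15) = 0001000100010001
Output column grouped in 4s = 0001 0001 0001 0001 = 0x1111
Convert to decimal digit by digit (value = value*16 + digit):
  1 -> 1
  1*16 + 1 = 17
  17*16 + 1 = 273
  273*16 + 1 = 4369
Decimal = 4369

4369


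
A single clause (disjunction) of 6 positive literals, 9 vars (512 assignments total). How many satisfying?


Step 1: Total=2^9=512
Step 2: Unsat when all 6 false: 2^3=8
Step 3: Sat=512-8=504

504


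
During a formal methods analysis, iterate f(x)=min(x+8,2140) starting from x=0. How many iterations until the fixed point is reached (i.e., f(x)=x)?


Step 1: x=0, cap=2140, increment=8
Step 2: x grows by 8 each step until capped at 2140; fixed point is x=2140
Step 3: iterations = ceil(2140/8) = 268

268


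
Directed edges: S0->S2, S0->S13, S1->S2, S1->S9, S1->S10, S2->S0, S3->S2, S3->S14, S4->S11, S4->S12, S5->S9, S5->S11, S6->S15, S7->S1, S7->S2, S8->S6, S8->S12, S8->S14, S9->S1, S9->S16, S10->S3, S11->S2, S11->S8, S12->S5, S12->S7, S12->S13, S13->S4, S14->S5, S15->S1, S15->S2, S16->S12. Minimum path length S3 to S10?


BFS layer-by-layer from S3:
  dist 0: {S3}
  dist 1: {S2, S14}
  dist 2: {S0, S5}
  dist 3: {S9, S11, S13}
  dist 4: {S1, S4, S8, S16}
  dist 5: {S6, S10, S12}
  -> S10 reached at distance 5
Shortest path length = 5

5


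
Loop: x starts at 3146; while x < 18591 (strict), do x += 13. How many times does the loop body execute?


Step 1: x goes from 3146 toward 18591 by 13; the body runs while x<18591, so iterations = ceil((bound-start)/step)
Step 2: Distance=15445
Step 3: ceil(15445/13)=1189

1189


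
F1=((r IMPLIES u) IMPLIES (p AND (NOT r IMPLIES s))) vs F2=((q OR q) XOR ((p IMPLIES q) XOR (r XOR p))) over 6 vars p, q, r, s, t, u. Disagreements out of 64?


F1 = ((r IMPLIES u) IMPLIES (p AND (NOT r IMPLIES s)))
F2 = ((q OR q) XOR ((p IMPLIES q) XOR (r XOR p)))
Evaluate both on each of 64 rows (bits = p,q,r,s,t,u):
  row 0 [000000]: F1=0 F2=1 (differ) -> 1
  row 1 [000001]: F1=0 F2=1 (differ) -> 1
  row 2 [000010]: F1=0 F2=1 (differ) -> 1
  row 3 [000011]: F1=0 F2=1 (differ) -> 1
  row 4 [000100]: F1=0 F2=1 (differ) -> 1
  (every remaining row is evaluated the same way; all 64 results are listed next)
Full result column, 8 rows per line (p,q,r fixed per line; s,t,u runs 000..111 left to right):
  rows 0-7 [p,q,r=000]: 11111111  (ones: 8)
  rows 8-15 [p,q,r=001]: 10101010  (ones: 4)
  rows 16-23 [p,q,r=010]: 00000000  (ones: 0)
  rows 24-31 [p,q,r=011]: 01010101  (ones: 4)
  rows 32-39 [p,q,r=100]: 11110000  (ones: 4)
  rows 40-47 [p,q,r=101]: 11111111  (ones: 8)
  rows 48-55 [p,q,r=110]: 11110000  (ones: 4)
  rows 56-63 [p,q,r=111]: 11111111  (ones: 8)
Disagreements = 8+4+0+4+4+8+4+8 = 40

40


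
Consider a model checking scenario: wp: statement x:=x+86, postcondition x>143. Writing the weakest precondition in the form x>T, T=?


Formula: wp(x:=E, P) = P[E/x] (substitute E for x in postcondition)
Step 1: Postcondition: x>143
Step 2: Substitute x+86 for x: x+86>143
Step 3: Solve for x: x > 143-86 = 57

57


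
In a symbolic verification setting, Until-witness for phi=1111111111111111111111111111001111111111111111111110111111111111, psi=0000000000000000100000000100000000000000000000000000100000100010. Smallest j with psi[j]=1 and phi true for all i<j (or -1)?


(phi U psi) at 0: need smallest j with psi[j]=1 and phi[i]=1 for all i in [0,j).
Scan from step 0:
  step 0: phi=1, psi=0 -> continue
  step 1: phi=1, psi=0 -> continue
  step 2: phi=1, psi=0 -> continue
  step 3: phi=1, psi=0 -> continue
  step 16: psi=1 and phi held for [0,16) -> witness found
Witness step = 16

16


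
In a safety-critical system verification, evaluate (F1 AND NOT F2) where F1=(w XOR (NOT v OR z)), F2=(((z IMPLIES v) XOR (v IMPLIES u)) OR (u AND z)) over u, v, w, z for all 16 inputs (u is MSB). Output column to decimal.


F1 = (w XOR (NOT v OR z))
F2 = (((z IMPLIES v) XOR (v IMPLIES u)) OR (u AND z))
Counterexample to F1=>F2 is where F1=1 and F2=0.
Evaluate each row (bits = u,v,w,z, MSB first):
  row 0 [0000]: F1=1 F2=0 -> F1&~F2 -> 1
  row 1 [0001]: F1=1 F2=1 -> F1&~F2 -> 0
  row 2 [0010]: F1=0 F2=0 -> F1&~F2 -> 0
  row 3 [0011]: F1=0 F2=1 -> F1&~F2 -> 0
  row 4 [0100]: F1=0 F2=1 -> F1&~F2 -> 0
  row 5 [0101]: F1=1 F2=1 -> F1&~F2 -> 0
  row 6 [0110]: F1=1 F2=1 -> F1&~F2 -> 0
  row 7 [0111]: F1=0 F2=1 -> F1&~F2 -> 0
  row 8 [1000]: F1=1 F2=0 -> F1&~F2 -> 1
  row 9 [1001]: F1=1 F2=1 -> F1&~F2 -> 0
  row 10 [1010]: F1=0 F2=0 -> F1&~F2 -> 0
  row 11 [1011]: F1=0 F2=1 -> F1&~F2 -> 0
  row 12 [1100]: F1=0 F2=0 -> F1&~F2 -> 0
  row 13 [1101]: F1=1 F2=1 -> F1&~F2 -> 0
  row 14 [1110]: F1=1 F2=0 -> F1&~F2 -> 1
  row 15 [1111]: F1=0 F2=1 -> F1&~F2 -> 0
Full result column, 4 rows per line (u,v fixed per line; w,z runs 00..11 left to right):
  rows 0-3 [u,v=00]: 1000  = hex 8
  rows 4-7 [u,v=01]: 0000  = hex 0
  rows 8-11 [u,v=10]: 1000  = hex 8
  rows 12-15 [u,v=11]: 0010  = hex 2
Counterexample vector (row 0 .. row 15) = 1000000010000010
Output column grouped in 4s = 1000 0000 1000 0010 = 0x8082
Convert to decimal digit by digit (value = value*16 + digit):
  8 -> 8
  8*16 + 0 = 128
  128*16 + 8 = 2056
  2056*16 + 2 = 32898
Decimal = 32898

32898


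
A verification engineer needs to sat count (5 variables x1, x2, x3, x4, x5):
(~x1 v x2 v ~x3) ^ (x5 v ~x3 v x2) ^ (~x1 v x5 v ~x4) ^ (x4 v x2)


CNF with 4 clauses over 5 vars (32 assignments).
An assignment satisfies CNF iff every clause has >=1 true literal.
Check each row (bits = x1,x2,x3,x4,x5; clause T/F shown):
  row 0 [00000]: clauses=TTTF -> 0
  row 1 [00001]: clauses=TTTF -> 0
  row 2 [00010]: clauses=TTTT -> 1
  row 3 [00011]: clauses=TTTT -> 1
  row 4 [00100]: clauses=TFTF -> 0
  row 5 [00101]: clauses=TTTF -> 0
  row 6 [00110]: clauses=TFTT -> 0
  row 7 [00111]: clauses=TTTT -> 1
  row 8 [01000]: clauses=TTTT -> 1
  row 9 [01001]: clauses=TTTT -> 1
  row 10 [01010]: clauses=TTTT -> 1
  row 11 [01011]: clauses=TTTT -> 1
  row 12 [01100]: clauses=TTTT -> 1
  row 13 [01101]: clauses=TTTT -> 1
  row 14 [01110]: clauses=TTTT -> 1
  row 15 [01111]: clauses=TTTT -> 1
  row 16 [10000]: clauses=TTTF -> 0
  row 17 [10001]: clauses=TTTF -> 0
  row 18 [10010]: clauses=TTFT -> 0
  row 19 [10011]: clauses=TTTT -> 1
  row 20 [10100]: clauses=FFTF -> 0
  row 21 [10101]: clauses=FTTF -> 0
  row 22 [10110]: clauses=FFFT -> 0
  row 23 [10111]: clauses=FTTT -> 0
  row 24 [11000]: clauses=TTTT -> 1
  row 25 [11001]: clauses=TTTT -> 1
  row 26 [11010]: clauses=TTFT -> 0
  row 27 [11011]: clauses=TTTT -> 1
  row 28 [11100]: clauses=TTTT -> 1
  row 29 [11101]: clauses=TTTT -> 1
  row 30 [11110]: clauses=TTFT -> 0
  row 31 [11111]: clauses=TTTT -> 1
Full result column, 8 rows per line (x1,x2 fixed per line; x3,x4,x5 runs 000..111 left to right):
  rows 0-7 [x1,x2=00]: 00110001  (ones: 3)
  rows 8-15 [x1,x2=01]: 11111111  (ones: 8)
  rows 16-23 [x1,x2=10]: 00010000  (ones: 1)
  rows 24-31 [x1,x2=11]: 11011101  (ones: 6)
Satisfying assignments = 3+8+1+6 = 18

18


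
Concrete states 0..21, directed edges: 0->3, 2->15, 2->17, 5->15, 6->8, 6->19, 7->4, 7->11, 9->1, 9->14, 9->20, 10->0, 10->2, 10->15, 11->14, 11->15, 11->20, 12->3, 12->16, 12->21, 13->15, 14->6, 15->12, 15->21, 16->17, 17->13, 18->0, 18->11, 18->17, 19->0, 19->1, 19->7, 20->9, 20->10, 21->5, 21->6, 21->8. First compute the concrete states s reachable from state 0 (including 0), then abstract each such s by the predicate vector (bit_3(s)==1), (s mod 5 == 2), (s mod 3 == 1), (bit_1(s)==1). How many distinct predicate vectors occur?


BFS from 0:
Concrete reachable: {0, 3}
Abstract via predicates (bit_3(s)==1), (s mod 5 == 2), (s mod 3 == 1), (bit_1(s)==1):
  (0,0,0,0) <- {0}
  (0,0,0,1) <- {3}
Distinct abstract states = 2

2


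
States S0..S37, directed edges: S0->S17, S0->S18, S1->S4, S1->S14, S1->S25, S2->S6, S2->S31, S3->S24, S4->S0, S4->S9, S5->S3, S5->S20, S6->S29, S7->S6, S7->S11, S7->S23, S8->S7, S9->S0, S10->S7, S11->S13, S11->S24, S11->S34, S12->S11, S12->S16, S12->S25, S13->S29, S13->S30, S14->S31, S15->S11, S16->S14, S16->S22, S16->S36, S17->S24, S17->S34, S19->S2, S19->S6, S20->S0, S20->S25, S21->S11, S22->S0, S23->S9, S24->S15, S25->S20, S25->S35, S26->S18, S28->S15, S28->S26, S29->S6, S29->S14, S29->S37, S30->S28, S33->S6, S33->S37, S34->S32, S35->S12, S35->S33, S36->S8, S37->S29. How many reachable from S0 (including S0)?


BFS from S0:
  layer 0: {S0}
  layer 1: {S17, S18}
  layer 2: {S24, S34}
  layer 3: {S15, S32}
  layer 4: {S11}
  layer 5: {S13}
  layer 6: {S29, S30}
  layer 7: {S6, S14, S28, S37}
  layer 8: {S26, S31}
Reachable set: {S0, S6, S11, S13, S14, S15, S17, S18, S24, S26, S28, S29, S30, S31, S32, S34, S37}
Count = 17

17


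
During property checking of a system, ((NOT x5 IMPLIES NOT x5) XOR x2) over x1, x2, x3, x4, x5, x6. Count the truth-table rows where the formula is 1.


Formula: ((NOT x5 IMPLIES NOT x5) XOR x2) over 6 vars (64 rows)
Evaluate each row (x1, x2, x3, x4, x5, x6 as bits, MSB first):
  row 0 [000000]: ((NOT 0 IMPLIES NOT 0) XOR 0) -> 1
  row 1 [000001]: ((NOT 0 IMPLIES NOT 0) XOR 0) -> 1
  row 2 [000010]: ((NOT 1 IMPLIES NOT 1) XOR 0) -> 1
  row 3 [000011]: ((NOT 1 IMPLIES NOT 1) XOR 0) -> 1
  row 4 [000100]: ((NOT 0 IMPLIES NOT 0) XOR 0) -> 1
  (every remaining row is evaluated the same way; all 64 results are listed next)
Full result column, 8 rows per line (x1,x2,x3 fixed per line; x4,x5,x6 runs 000..111 left to right):
  rows 0-7 [x1,x2,x3=000]: 11111111  (ones: 8)
  rows 8-15 [x1,x2,x3=001]: 11111111  (ones: 8)
  rows 16-23 [x1,x2,x3=010]: 00000000  (ones: 0)
  rows 24-31 [x1,x2,x3=011]: 00000000  (ones: 0)
  rows 32-39 [x1,x2,x3=100]: 11111111  (ones: 8)
  rows 40-47 [x1,x2,x3=101]: 11111111  (ones: 8)
  rows 48-55 [x1,x2,x3=110]: 00000000  (ones: 0)
  rows 56-63 [x1,x2,x3=111]: 00000000  (ones: 0)
Count of 1-rows = 8+8+0+0+8+8+0+0 = 32

32


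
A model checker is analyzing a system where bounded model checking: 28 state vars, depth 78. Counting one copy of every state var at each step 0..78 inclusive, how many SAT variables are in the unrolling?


BMC unrolls to depth k, creating one copy of each state var for steps 0..k.
Step count = 78 + 1 = 79 (steps 0 through 78)
Vars per step = 28
Total = 28 * 79 = 2212

2212


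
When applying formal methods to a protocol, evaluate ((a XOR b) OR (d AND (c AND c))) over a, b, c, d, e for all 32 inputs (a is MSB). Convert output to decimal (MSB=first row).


Formula: ((a XOR b) OR (d AND (c AND c))) over a, b, c, d, e (32 rows)
Evaluate each row (bits = a,b,c,d,e, MSB first):
  row 0 [00000]: ((0 XOR 0) OR (0 AND (0 AND 0))) -> 0
  row 1 [00001]: ((0 XOR 0) OR (0 AND (0 AND 0))) -> 0
  row 2 [00010]: ((0 XOR 0) OR (1 AND (0 AND 0))) -> 0
  row 3 [00011]: ((0 XOR 0) OR (1 AND (0 AND 0))) -> 0
  row 4 [00100]: ((0 XOR 0) OR (0 AND (1 AND 1))) -> 0
  row 5 [00101]: ((0 XOR 0) OR (0 AND (1 AND 1))) -> 0
  row 6 [00110]: ((0 XOR 0) OR (1 AND (1 AND 1))) -> 1
  row 7 [00111]: ((0 XOR 0) OR (1 AND (1 AND 1))) -> 1
  row 8 [01000]: ((0 XOR 1) OR (0 AND (0 AND 0))) -> 1
  row 9 [01001]: ((0 XOR 1) OR (0 AND (0 AND 0))) -> 1
  row 10 [01010]: ((0 XOR 1) OR (1 AND (0 AND 0))) -> 1
  row 11 [01011]: ((0 XOR 1) OR (1 AND (0 AND 0))) -> 1
  row 12 [01100]: ((0 XOR 1) OR (0 AND (1 AND 1))) -> 1
  row 13 [01101]: ((0 XOR 1) OR (0 AND (1 AND 1))) -> 1
  row 14 [01110]: ((0 XOR 1) OR (1 AND (1 AND 1))) -> 1
  row 15 [01111]: ((0 XOR 1) OR (1 AND (1 AND 1))) -> 1
  row 16 [10000]: ((1 XOR 0) OR (0 AND (0 AND 0))) -> 1
  row 17 [10001]: ((1 XOR 0) OR (0 AND (0 AND 0))) -> 1
  row 18 [10010]: ((1 XOR 0) OR (1 AND (0 AND 0))) -> 1
  row 19 [10011]: ((1 XOR 0) OR (1 AND (0 AND 0))) -> 1
  row 20 [10100]: ((1 XOR 0) OR (0 AND (1 AND 1))) -> 1
  row 21 [10101]: ((1 XOR 0) OR (0 AND (1 AND 1))) -> 1
  row 22 [10110]: ((1 XOR 0) OR (1 AND (1 AND 1))) -> 1
  row 23 [10111]: ((1 XOR 0) OR (1 AND (1 AND 1))) -> 1
  row 24 [11000]: ((1 XOR 1) OR (0 AND (0 AND 0))) -> 0
  row 25 [11001]: ((1 XOR 1) OR (0 AND (0 AND 0))) -> 0
  row 26 [11010]: ((1 XOR 1) OR (1 AND (0 AND 0))) -> 0
  row 27 [11011]: ((1 XOR 1) OR (1 AND (0 AND 0))) -> 0
  row 28 [11100]: ((1 XOR 1) OR (0 AND (1 AND 1))) -> 0
  row 29 [11101]: ((1 XOR 1) OR (0 AND (1 AND 1))) -> 0
  row 30 [11110]: ((1 XOR 1) OR (1 AND (1 AND 1))) -> 1
  row 31 [11111]: ((1 XOR 1) OR (1 AND (1 AND 1))) -> 1
Full result column, 4 rows per line (a,b,c fixed per line; d,e runs 00..11 left to right):
  rows 0-3 [a,b,c=000]: 0000  = hex 0
  rows 4-7 [a,b,c=001]: 0011  = hex 3
  rows 8-11 [a,b,c=010]: 1111  = hex F
  rows 12-15 [a,b,c=011]: 1111  = hex F
  rows 16-19 [a,b,c=100]: 1111  = hex F
  rows 20-23 [a,b,c=101]: 1111  = hex F
  rows 24-27 [a,b,c=110]: 0000  = hex 0
  rows 28-31 [a,b,c=111]: 0011  = hex 3
Output column (row 0 .. row 31) = 00000011111111111111111100000011
Output column grouped in 4s = 0000 0011 1111 1111 1111 1111 0000 0011 = 0x03FFFF03
Convert to decimal digit by digit (value = value*16 + digit):
  0 -> 0
  0*16 + 3 = 3
  3*16 + 15 (F) = 63
  63*16 + 15 (F) = 1023
  1023*16 + 15 (F) = 16383
  16383*16 + 15 (F) = 262143
  262143*16 + 0 = 4194288
  4194288*16 + 3 = 67108611
Decimal = 67108611

67108611


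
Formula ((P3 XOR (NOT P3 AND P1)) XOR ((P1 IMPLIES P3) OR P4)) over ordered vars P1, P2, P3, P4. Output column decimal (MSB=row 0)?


Formula: ((P3 XOR (NOT P3 AND P1)) XOR ((P1 IMPLIES P3) OR P4)) over P1, P2, P3, P4 (16 rows)
Evaluate each row (bits = P1,P2,P3,P4, MSB first):
  row 0 [0000]: ((0 XOR (NOT 0 AND 0)) XOR ((0 IMPLIES 0) OR 0)) -> 1
  row 1 [0001]: ((0 XOR (NOT 0 AND 0)) XOR ((0 IMPLIES 0) OR 1)) -> 1
  row 2 [0010]: ((1 XOR (NOT 1 AND 0)) XOR ((0 IMPLIES 1) OR 0)) -> 0
  row 3 [0011]: ((1 XOR (NOT 1 AND 0)) XOR ((0 IMPLIES 1) OR 1)) -> 0
  row 4 [0100]: ((0 XOR (NOT 0 AND 0)) XOR ((0 IMPLIES 0) OR 0)) -> 1
  row 5 [0101]: ((0 XOR (NOT 0 AND 0)) XOR ((0 IMPLIES 0) OR 1)) -> 1
  row 6 [0110]: ((1 XOR (NOT 1 AND 0)) XOR ((0 IMPLIES 1) OR 0)) -> 0
  row 7 [0111]: ((1 XOR (NOT 1 AND 0)) XOR ((0 IMPLIES 1) OR 1)) -> 0
  row 8 [1000]: ((0 XOR (NOT 0 AND 1)) XOR ((1 IMPLIES 0) OR 0)) -> 1
  row 9 [1001]: ((0 XOR (NOT 0 AND 1)) XOR ((1 IMPLIES 0) OR 1)) -> 0
  row 10 [1010]: ((1 XOR (NOT 1 AND 1)) XOR ((1 IMPLIES 1) OR 0)) -> 0
  row 11 [1011]: ((1 XOR (NOT 1 AND 1)) XOR ((1 IMPLIES 1) OR 1)) -> 0
  row 12 [1100]: ((0 XOR (NOT 0 AND 1)) XOR ((1 IMPLIES 0) OR 0)) -> 1
  row 13 [1101]: ((0 XOR (NOT 0 AND 1)) XOR ((1 IMPLIES 0) OR 1)) -> 0
  row 14 [1110]: ((1 XOR (NOT 1 AND 1)) XOR ((1 IMPLIES 1) OR 0)) -> 0
  row 15 [1111]: ((1 XOR (NOT 1 AND 1)) XOR ((1 IMPLIES 1) OR 1)) -> 0
Full result column, 4 rows per line (P1,P2 fixed per line; P3,P4 runs 00..11 left to right):
  rows 0-3 [P1,P2=00]: 1100  = hex C
  rows 4-7 [P1,P2=01]: 1100  = hex C
  rows 8-11 [P1,P2=10]: 1000  = hex 8
  rows 12-15 [P1,P2=11]: 1000  = hex 8
Output column (row 0 .. row 15) = 1100110010001000
Output column grouped in 4s = 1100 1100 1000 1000 = 0xCC88
Convert to decimal digit by digit (value = value*16 + digit):
  C -> 12
  12*16 + 12 (C) = 204
  204*16 + 8 = 3272
  3272*16 + 8 = 52360
Decimal = 52360

52360


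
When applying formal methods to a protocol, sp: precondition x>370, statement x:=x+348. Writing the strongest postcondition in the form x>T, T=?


Formula: sp(P, x:=E) = exists old_x. (x = E[old_x/x]) AND P[old_x/x] (old_x is the value of x before the assignment; eliminate old_x by solving x = E[old_x/x] for old_x)
Step 1: Precondition P: x>370, i.e. old_x > 370
Step 2: Assignment gives x = old_x + 348, so old_x = x - 348
Step 3: Substitute into P: x - 348 > 370
Step 4: Simplify: x > 370+348 = 718

718


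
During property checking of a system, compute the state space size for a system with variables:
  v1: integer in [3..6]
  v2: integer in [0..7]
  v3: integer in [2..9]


State space = product of domain sizes of all variables.
Domain sizes:
  v1 (integer in [3..6]): 4
  v2 (integer in [0..7]): 8
  v3 (integer in [2..9]): 8
Product = 4 * 8 * 8 = 256

256


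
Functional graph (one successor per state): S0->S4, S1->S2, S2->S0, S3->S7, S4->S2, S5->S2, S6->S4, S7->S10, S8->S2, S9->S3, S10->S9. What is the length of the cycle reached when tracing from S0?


Trace from S0 until a state repeats:
  S0 -> S4 -> S2 -> S0
S0 first seen at step 0, revisited at step 3.
Cycle length = 3 - 0 = 3

3


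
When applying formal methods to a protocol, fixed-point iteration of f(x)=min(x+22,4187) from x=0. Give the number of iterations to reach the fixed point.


Step 1: x=0, cap=4187, increment=22
Step 2: x grows by 22 each step until capped at 4187; fixed point is x=4187
Step 3: iterations = ceil(4187/22) = 191

191


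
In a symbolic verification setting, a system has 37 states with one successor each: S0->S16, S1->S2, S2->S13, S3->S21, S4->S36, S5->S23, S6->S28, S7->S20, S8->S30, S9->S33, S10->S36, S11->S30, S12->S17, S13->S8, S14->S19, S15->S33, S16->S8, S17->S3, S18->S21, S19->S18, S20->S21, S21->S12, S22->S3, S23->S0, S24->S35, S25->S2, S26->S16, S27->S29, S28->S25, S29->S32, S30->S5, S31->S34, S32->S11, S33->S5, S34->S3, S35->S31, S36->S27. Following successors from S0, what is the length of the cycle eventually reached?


Trace from S0 until a state repeats:
  S0 -> S16 -> S8 -> S30 -> S5 -> S23 -> S0
S0 first seen at step 0, revisited at step 6.
Cycle length = 6 - 0 = 6

6


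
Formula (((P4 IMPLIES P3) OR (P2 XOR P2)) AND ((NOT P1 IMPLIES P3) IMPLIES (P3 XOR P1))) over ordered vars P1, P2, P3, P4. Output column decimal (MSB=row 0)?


Formula: (((P4 IMPLIES P3) OR (P2 XOR P2)) AND ((NOT P1 IMPLIES P3) IMPLIES (P3 XOR P1))) over P1, P2, P3, P4 (16 rows)
Evaluate each row (bits = P1,P2,P3,P4, MSB first):
  row 0 [0000]: (((0 IMPLIES 0) OR (0 XOR 0)) AND ((NOT 0 IMPLIES 0) IMPLIES (0 XOR 0))) -> 1
  row 1 [0001]: (((1 IMPLIES 0) OR (0 XOR 0)) AND ((NOT 0 IMPLIES 0) IMPLIES (0 XOR 0))) -> 0
  row 2 [0010]: (((0 IMPLIES 1) OR (0 XOR 0)) AND ((NOT 0 IMPLIES 1) IMPLIES (1 XOR 0))) -> 1
  row 3 [0011]: (((1 IMPLIES 1) OR (0 XOR 0)) AND ((NOT 0 IMPLIES 1) IMPLIES (1 XOR 0))) -> 1
  row 4 [0100]: (((0 IMPLIES 0) OR (1 XOR 1)) AND ((NOT 0 IMPLIES 0) IMPLIES (0 XOR 0))) -> 1
  row 5 [0101]: (((1 IMPLIES 0) OR (1 XOR 1)) AND ((NOT 0 IMPLIES 0) IMPLIES (0 XOR 0))) -> 0
  row 6 [0110]: (((0 IMPLIES 1) OR (1 XOR 1)) AND ((NOT 0 IMPLIES 1) IMPLIES (1 XOR 0))) -> 1
  row 7 [0111]: (((1 IMPLIES 1) OR (1 XOR 1)) AND ((NOT 0 IMPLIES 1) IMPLIES (1 XOR 0))) -> 1
  row 8 [1000]: (((0 IMPLIES 0) OR (0 XOR 0)) AND ((NOT 1 IMPLIES 0) IMPLIES (0 XOR 1))) -> 1
  row 9 [1001]: (((1 IMPLIES 0) OR (0 XOR 0)) AND ((NOT 1 IMPLIES 0) IMPLIES (0 XOR 1))) -> 0
  row 10 [1010]: (((0 IMPLIES 1) OR (0 XOR 0)) AND ((NOT 1 IMPLIES 1) IMPLIES (1 XOR 1))) -> 0
  row 11 [1011]: (((1 IMPLIES 1) OR (0 XOR 0)) AND ((NOT 1 IMPLIES 1) IMPLIES (1 XOR 1))) -> 0
  row 12 [1100]: (((0 IMPLIES 0) OR (1 XOR 1)) AND ((NOT 1 IMPLIES 0) IMPLIES (0 XOR 1))) -> 1
  row 13 [1101]: (((1 IMPLIES 0) OR (1 XOR 1)) AND ((NOT 1 IMPLIES 0) IMPLIES (0 XOR 1))) -> 0
  row 14 [1110]: (((0 IMPLIES 1) OR (1 XOR 1)) AND ((NOT 1 IMPLIES 1) IMPLIES (1 XOR 1))) -> 0
  row 15 [1111]: (((1 IMPLIES 1) OR (1 XOR 1)) AND ((NOT 1 IMPLIES 1) IMPLIES (1 XOR 1))) -> 0
Full result column, 4 rows per line (P1,P2 fixed per line; P3,P4 runs 00..11 left to right):
  rows 0-3 [P1,P2=00]: 1011  = hex B
  rows 4-7 [P1,P2=01]: 1011  = hex B
  rows 8-11 [P1,P2=10]: 1000  = hex 8
  rows 12-15 [P1,P2=11]: 1000  = hex 8
Output column (row 0 .. row 15) = 1011101110001000
Output column grouped in 4s = 1011 1011 1000 1000 = 0xBB88
Convert to decimal digit by digit (value = value*16 + digit):
  B -> 11
  11*16 + 11 (B) = 187
  187*16 + 8 = 3000
  3000*16 + 8 = 48008
Decimal = 48008

48008


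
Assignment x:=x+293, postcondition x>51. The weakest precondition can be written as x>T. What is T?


Formula: wp(x:=E, P) = P[E/x] (substitute E for x in postcondition)
Step 1: Postcondition: x>51
Step 2: Substitute x+293 for x: x+293>51
Step 3: Solve for x: x > 51-293 = -242

-242


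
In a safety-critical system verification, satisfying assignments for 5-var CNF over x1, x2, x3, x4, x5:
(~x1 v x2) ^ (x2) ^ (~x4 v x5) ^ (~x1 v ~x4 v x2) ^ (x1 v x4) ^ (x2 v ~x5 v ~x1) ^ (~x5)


CNF with 7 clauses over 5 vars (32 assignments).
An assignment satisfies CNF iff every clause has >=1 true literal.
Check each row (bits = x1,x2,x3,x4,x5; clause T/F shown):
  row 0 [00000]: clauses=TFTTFTT -> 0
  row 1 [00001]: clauses=TFTTFTF -> 0
  row 2 [00010]: clauses=TFFTTTT -> 0
  row 3 [00011]: clauses=TFTTTTF -> 0
  row 4 [00100]: clauses=TFTTFTT -> 0
  row 5 [00101]: clauses=TFTTFTF -> 0
  row 6 [00110]: clauses=TFFTTTT -> 0
  row 7 [00111]: clauses=TFTTTTF -> 0
  row 8 [01000]: clauses=TTTTFTT -> 0
  row 9 [01001]: clauses=TTTTFTF -> 0
  row 10 [01010]: clauses=TTFTTTT -> 0
  row 11 [01011]: clauses=TTTTTTF -> 0
  row 12 [01100]: clauses=TTTTFTT -> 0
  row 13 [01101]: clauses=TTTTFTF -> 0
  row 14 [01110]: clauses=TTFTTTT -> 0
  row 15 [01111]: clauses=TTTTTTF -> 0
  row 16 [10000]: clauses=FFTTTTT -> 0
  row 17 [10001]: clauses=FFTTTFF -> 0
  row 18 [10010]: clauses=FFFFTTT -> 0
  row 19 [10011]: clauses=FFTFTFF -> 0
  row 20 [10100]: clauses=FFTTTTT -> 0
  row 21 [10101]: clauses=FFTTTFF -> 0
  row 22 [10110]: clauses=FFFFTTT -> 0
  row 23 [10111]: clauses=FFTFTFF -> 0
  row 24 [11000]: clauses=TTTTTTT -> 1
  row 25 [11001]: clauses=TTTTTTF -> 0
  row 26 [11010]: clauses=TTFTTTT -> 0
  row 27 [11011]: clauses=TTTTTTF -> 0
  row 28 [11100]: clauses=TTTTTTT -> 1
  row 29 [11101]: clauses=TTTTTTF -> 0
  row 30 [11110]: clauses=TTFTTTT -> 0
  row 31 [11111]: clauses=TTTTTTF -> 0
Full result column, 8 rows per line (x1,x2 fixed per line; x3,x4,x5 runs 000..111 left to right):
  rows 0-7 [x1,x2=00]: 00000000  (ones: 0)
  rows 8-15 [x1,x2=01]: 00000000  (ones: 0)
  rows 16-23 [x1,x2=10]: 00000000  (ones: 0)
  rows 24-31 [x1,x2=11]: 10001000  (ones: 2)
Satisfying assignments = 0+0+0+2 = 2

2


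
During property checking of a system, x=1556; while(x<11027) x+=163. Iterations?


Step 1: x goes from 1556 toward 11027 by 163; the body runs while x<11027, so iterations = ceil((bound-start)/step)
Step 2: Distance=9471
Step 3: ceil(9471/163)=59

59


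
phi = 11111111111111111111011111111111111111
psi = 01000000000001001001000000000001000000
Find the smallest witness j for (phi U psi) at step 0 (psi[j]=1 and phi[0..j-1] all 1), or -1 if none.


(phi U psi) at 0: need smallest j with psi[j]=1 and phi[i]=1 for all i in [0,j).
Scan from step 0:
  step 0: phi=1, psi=0 -> continue
  step 1: psi=1 and phi held for [0,1) -> witness found
Witness step = 1

1


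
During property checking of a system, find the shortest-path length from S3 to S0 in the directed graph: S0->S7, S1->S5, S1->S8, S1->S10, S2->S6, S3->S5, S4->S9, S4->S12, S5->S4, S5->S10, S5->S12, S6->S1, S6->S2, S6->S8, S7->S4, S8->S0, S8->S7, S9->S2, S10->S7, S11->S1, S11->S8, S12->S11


BFS layer-by-layer from S3:
  dist 0: {S3}
  dist 1: {S5}
  dist 2: {S4, S10, S12}
  dist 3: {S7, S9, S11}
  dist 4: {S1, S2, S8}
  dist 5: {S0, S6}
  -> S0 reached at distance 5
Shortest path length = 5

5


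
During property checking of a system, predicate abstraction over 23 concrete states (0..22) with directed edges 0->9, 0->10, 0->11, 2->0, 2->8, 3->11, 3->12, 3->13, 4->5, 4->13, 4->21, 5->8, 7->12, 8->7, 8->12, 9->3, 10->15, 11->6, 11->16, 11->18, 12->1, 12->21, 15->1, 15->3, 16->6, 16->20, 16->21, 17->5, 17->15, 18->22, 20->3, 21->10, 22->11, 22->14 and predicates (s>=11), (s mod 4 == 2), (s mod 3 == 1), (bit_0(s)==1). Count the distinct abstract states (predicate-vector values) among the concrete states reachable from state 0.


BFS from 0:
Concrete reachable: {0, 1, 3, 6, 9, 10, 11, 12, 13, 14, 15, 16, 18, 20, 21, 22}
Abstract via predicates (s>=11), (s mod 4 == 2), (s mod 3 == 1), (bit_0(s)==1):
  (0,0,0,0) <- {0}
  (0,0,0,1) <- {3, 9}
  (0,0,1,1) <- {1}
  (0,1,0,0) <- {6}
  (0,1,1,0) <- {10}
  (1,0,0,0) <- {12, 20}
  (1,0,0,1) <- {11, 15, 21}
  (1,0,1,0) <- {16}
  (1,0,1,1) <- {13}
  (1,1,0,0) <- {14, 18}
  (1,1,1,0) <- {22}
Distinct abstract states = 11

11


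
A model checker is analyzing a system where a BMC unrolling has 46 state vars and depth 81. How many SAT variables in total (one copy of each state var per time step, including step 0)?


BMC unrolls to depth k, creating one copy of each state var for steps 0..k.
Step count = 81 + 1 = 82 (steps 0 through 81)
Vars per step = 46
Total = 46 * 82 = 3772

3772


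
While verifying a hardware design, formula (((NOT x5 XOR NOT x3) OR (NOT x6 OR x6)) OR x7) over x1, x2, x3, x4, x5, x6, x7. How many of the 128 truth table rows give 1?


Formula: (((NOT x5 XOR NOT x3) OR (NOT x6 OR x6)) OR x7) over 7 vars (128 rows)
Evaluate each row (x1, x2, x3, x4, x5, x6, x7 as bits, MSB first):
  row 0 [0000000]: (((NOT 0 XOR NOT 0) OR (NOT 0 OR 0)) OR 0) -> 1
  row 1 [0000001]: (((NOT 0 XOR NOT 0) OR (NOT 0 OR 0)) OR 1) -> 1
  row 2 [0000010]: (((NOT 0 XOR NOT 0) OR (NOT 1 OR 1)) OR 0) -> 1
  row 3 [0000011]: (((NOT 0 XOR NOT 0) OR (NOT 1 OR 1)) OR 1) -> 1
  row 4 [0000100]: (((NOT 1 XOR NOT 0) OR (NOT 0 OR 0)) OR 0) -> 1
  (every remaining row is evaluated the same way; all 128 results are listed next)
Full result column, 8 rows per line (x1,x2,x3,x4 fixed per line; x5,x6,x7 runs 000..111 left to right):
  rows 0-7 [x1,x2,x3,x4=0000]: 11111111  (ones: 8)
  rows 8-15 [x1,x2,x3,x4=0001]: 11111111  (ones: 8)
  rows 16-23 [x1,x2,x3,x4=0010]: 11111111  (ones: 8)
  rows 24-31 [x1,x2,x3,x4=0011]: 11111111  (ones: 8)
  rows 32-39 [x1,x2,x3,x4=0100]: 11111111  (ones: 8)
  rows 40-47 [x1,x2,x3,x4=0101]: 11111111  (ones: 8)
  rows 48-55 [x1,x2,x3,x4=0110]: 11111111  (ones: 8)
  rows 56-63 [x1,x2,x3,x4=0111]: 11111111  (ones: 8)
  rows 64-71 [x1,x2,x3,x4=1000]: 11111111  (ones: 8)
  rows 72-79 [x1,x2,x3,x4=1001]: 11111111  (ones: 8)
  rows 80-87 [x1,x2,x3,x4=1010]: 11111111  (ones: 8)
  rows 88-95 [x1,x2,x3,x4=1011]: 11111111  (ones: 8)
  rows 96-103 [x1,x2,x3,x4=1100]: 11111111  (ones: 8)
  rows 104-111 [x1,x2,x3,x4=1101]: 11111111  (ones: 8)
  rows 112-119 [x1,x2,x3,x4=1110]: 11111111  (ones: 8)
  rows 120-127 [x1,x2,x3,x4=1111]: 11111111  (ones: 8)
Count of 1-rows = 8+8+8+8+8+8+8+8+8+8+8+8+8+8+8+8 = 128

128


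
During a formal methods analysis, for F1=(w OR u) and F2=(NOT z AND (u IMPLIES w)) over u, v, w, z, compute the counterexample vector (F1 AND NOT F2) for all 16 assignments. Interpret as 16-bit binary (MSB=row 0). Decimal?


F1 = (w OR u)
F2 = (NOT z AND (u IMPLIES w))
Counterexample to F1=>F2 is where F1=1 and F2=0.
Evaluate each row (bits = u,v,w,z, MSB first):
  row 0 [0000]: F1=0 F2=1 -> F1&~F2 -> 0
  row 1 [0001]: F1=0 F2=0 -> F1&~F2 -> 0
  row 2 [0010]: F1=1 F2=1 -> F1&~F2 -> 0
  row 3 [0011]: F1=1 F2=0 -> F1&~F2 -> 1
  row 4 [0100]: F1=0 F2=1 -> F1&~F2 -> 0
  row 5 [0101]: F1=0 F2=0 -> F1&~F2 -> 0
  row 6 [0110]: F1=1 F2=1 -> F1&~F2 -> 0
  row 7 [0111]: F1=1 F2=0 -> F1&~F2 -> 1
  row 8 [1000]: F1=1 F2=0 -> F1&~F2 -> 1
  row 9 [1001]: F1=1 F2=0 -> F1&~F2 -> 1
  row 10 [1010]: F1=1 F2=1 -> F1&~F2 -> 0
  row 11 [1011]: F1=1 F2=0 -> F1&~F2 -> 1
  row 12 [1100]: F1=1 F2=0 -> F1&~F2 -> 1
  row 13 [1101]: F1=1 F2=0 -> F1&~F2 -> 1
  row 14 [1110]: F1=1 F2=1 -> F1&~F2 -> 0
  row 15 [1111]: F1=1 F2=0 -> F1&~F2 -> 1
Full result column, 4 rows per line (u,v fixed per line; w,z runs 00..11 left to right):
  rows 0-3 [u,v=00]: 0001  = hex 1
  rows 4-7 [u,v=01]: 0001  = hex 1
  rows 8-11 [u,v=10]: 1101  = hex D
  rows 12-15 [u,v=11]: 1101  = hex D
Counterexample vector (row 0 .. row 15) = 0001000111011101
Output column grouped in 4s = 0001 0001 1101 1101 = 0x11DD
Convert to decimal digit by digit (value = value*16 + digit):
  1 -> 1
  1*16 + 1 = 17
  17*16 + 13 (D) = 285
  285*16 + 13 (D) = 4573
Decimal = 4573

4573


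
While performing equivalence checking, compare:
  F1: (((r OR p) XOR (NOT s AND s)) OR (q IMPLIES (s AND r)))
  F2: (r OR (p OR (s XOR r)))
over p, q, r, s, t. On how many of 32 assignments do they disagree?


F1 = (((r OR p) XOR (NOT s AND s)) OR (q IMPLIES (s AND r)))
F2 = (r OR (p OR (s XOR r)))
Evaluate both on each of 32 rows (bits = p,q,r,s,t):
  row 0 [00000]: F1=1 F2=0 (differ) -> 1
  row 1 [00001]: F1=1 F2=0 (differ) -> 1
  row 2 [00010]: F1=1 F2=1 -> 0
  row 3 [00011]: F1=1 F2=1 -> 0
  row 4 [00100]: F1=1 F2=1 -> 0
  row 5 [00101]: F1=1 F2=1 -> 0
  row 6 [00110]: F1=1 F2=1 -> 0
  row 7 [00111]: F1=1 F2=1 -> 0
  row 8 [01000]: F1=0 F2=0 -> 0
  row 9 [01001]: F1=0 F2=0 -> 0
  row 10 [01010]: F1=0 F2=1 (differ) -> 1
  row 11 [01011]: F1=0 F2=1 (differ) -> 1
  row 12 [01100]: F1=1 F2=1 -> 0
  row 13 [01101]: F1=1 F2=1 -> 0
  row 14 [01110]: F1=1 F2=1 -> 0
  row 15 [01111]: F1=1 F2=1 -> 0
  row 16 [10000]: F1=1 F2=1 -> 0
  row 17 [10001]: F1=1 F2=1 -> 0
  row 18 [10010]: F1=1 F2=1 -> 0
  row 19 [10011]: F1=1 F2=1 -> 0
  row 20 [10100]: F1=1 F2=1 -> 0
  row 21 [10101]: F1=1 F2=1 -> 0
  row 22 [10110]: F1=1 F2=1 -> 0
  row 23 [10111]: F1=1 F2=1 -> 0
  row 24 [11000]: F1=1 F2=1 -> 0
  row 25 [11001]: F1=1 F2=1 -> 0
  row 26 [11010]: F1=1 F2=1 -> 0
  row 27 [11011]: F1=1 F2=1 -> 0
  row 28 [11100]: F1=1 F2=1 -> 0
  row 29 [11101]: F1=1 F2=1 -> 0
  row 30 [11110]: F1=1 F2=1 -> 0
  row 31 [11111]: F1=1 F2=1 -> 0
Full result column, 8 rows per line (p,q fixed per line; r,s,t runs 000..111 left to right):
  rows 0-7 [p,q=00]: 11000000  (ones: 2)
  rows 8-15 [p,q=01]: 00110000  (ones: 2)
  rows 16-23 [p,q=10]: 00000000  (ones: 0)
  rows 24-31 [p,q=11]: 00000000  (ones: 0)
Disagreements = 2+2+0+0 = 4

4


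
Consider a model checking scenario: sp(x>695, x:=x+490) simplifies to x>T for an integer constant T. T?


Formula: sp(P, x:=E) = exists old_x. (x = E[old_x/x]) AND P[old_x/x] (old_x is the value of x before the assignment; eliminate old_x by solving x = E[old_x/x] for old_x)
Step 1: Precondition P: x>695, i.e. old_x > 695
Step 2: Assignment gives x = old_x + 490, so old_x = x - 490
Step 3: Substitute into P: x - 490 > 695
Step 4: Simplify: x > 695+490 = 1185

1185


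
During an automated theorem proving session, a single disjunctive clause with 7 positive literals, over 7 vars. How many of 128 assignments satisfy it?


Step 1: Total=2^7=128
Step 2: Unsat when all 7 false: 2^0=1
Step 3: Sat=128-1=127

127


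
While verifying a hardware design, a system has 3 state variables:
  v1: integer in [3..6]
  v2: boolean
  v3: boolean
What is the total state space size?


State space = product of domain sizes of all variables.
Domain sizes:
  v1 (integer in [3..6]): 4
  v2 (boolean): 2
  v3 (boolean): 2
Product = 4 * 2 * 2 = 16

16


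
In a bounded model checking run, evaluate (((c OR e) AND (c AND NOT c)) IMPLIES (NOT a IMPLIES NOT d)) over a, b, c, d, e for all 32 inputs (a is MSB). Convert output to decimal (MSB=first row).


Formula: (((c OR e) AND (c AND NOT c)) IMPLIES (NOT a IMPLIES NOT d)) over a, b, c, d, e (32 rows)
Evaluate each row (bits = a,b,c,d,e, MSB first):
  row 0 [00000]: (((0 OR 0) AND (0 AND NOT 0)) IMPLIES (NOT 0 IMPLIES NOT 0)) -> 1
  row 1 [00001]: (((0 OR 1) AND (0 AND NOT 0)) IMPLIES (NOT 0 IMPLIES NOT 0)) -> 1
  row 2 [00010]: (((0 OR 0) AND (0 AND NOT 0)) IMPLIES (NOT 0 IMPLIES NOT 1)) -> 1
  row 3 [00011]: (((0 OR 1) AND (0 AND NOT 0)) IMPLIES (NOT 0 IMPLIES NOT 1)) -> 1
  row 4 [00100]: (((1 OR 0) AND (1 AND NOT 1)) IMPLIES (NOT 0 IMPLIES NOT 0)) -> 1
  row 5 [00101]: (((1 OR 1) AND (1 AND NOT 1)) IMPLIES (NOT 0 IMPLIES NOT 0)) -> 1
  row 6 [00110]: (((1 OR 0) AND (1 AND NOT 1)) IMPLIES (NOT 0 IMPLIES NOT 1)) -> 1
  row 7 [00111]: (((1 OR 1) AND (1 AND NOT 1)) IMPLIES (NOT 0 IMPLIES NOT 1)) -> 1
  row 8 [01000]: (((0 OR 0) AND (0 AND NOT 0)) IMPLIES (NOT 0 IMPLIES NOT 0)) -> 1
  row 9 [01001]: (((0 OR 1) AND (0 AND NOT 0)) IMPLIES (NOT 0 IMPLIES NOT 0)) -> 1
  row 10 [01010]: (((0 OR 0) AND (0 AND NOT 0)) IMPLIES (NOT 0 IMPLIES NOT 1)) -> 1
  row 11 [01011]: (((0 OR 1) AND (0 AND NOT 0)) IMPLIES (NOT 0 IMPLIES NOT 1)) -> 1
  row 12 [01100]: (((1 OR 0) AND (1 AND NOT 1)) IMPLIES (NOT 0 IMPLIES NOT 0)) -> 1
  row 13 [01101]: (((1 OR 1) AND (1 AND NOT 1)) IMPLIES (NOT 0 IMPLIES NOT 0)) -> 1
  row 14 [01110]: (((1 OR 0) AND (1 AND NOT 1)) IMPLIES (NOT 0 IMPLIES NOT 1)) -> 1
  row 15 [01111]: (((1 OR 1) AND (1 AND NOT 1)) IMPLIES (NOT 0 IMPLIES NOT 1)) -> 1
  row 16 [10000]: (((0 OR 0) AND (0 AND NOT 0)) IMPLIES (NOT 1 IMPLIES NOT 0)) -> 1
  row 17 [10001]: (((0 OR 1) AND (0 AND NOT 0)) IMPLIES (NOT 1 IMPLIES NOT 0)) -> 1
  row 18 [10010]: (((0 OR 0) AND (0 AND NOT 0)) IMPLIES (NOT 1 IMPLIES NOT 1)) -> 1
  row 19 [10011]: (((0 OR 1) AND (0 AND NOT 0)) IMPLIES (NOT 1 IMPLIES NOT 1)) -> 1
  row 20 [10100]: (((1 OR 0) AND (1 AND NOT 1)) IMPLIES (NOT 1 IMPLIES NOT 0)) -> 1
  row 21 [10101]: (((1 OR 1) AND (1 AND NOT 1)) IMPLIES (NOT 1 IMPLIES NOT 0)) -> 1
  row 22 [10110]: (((1 OR 0) AND (1 AND NOT 1)) IMPLIES (NOT 1 IMPLIES NOT 1)) -> 1
  row 23 [10111]: (((1 OR 1) AND (1 AND NOT 1)) IMPLIES (NOT 1 IMPLIES NOT 1)) -> 1
  row 24 [11000]: (((0 OR 0) AND (0 AND NOT 0)) IMPLIES (NOT 1 IMPLIES NOT 0)) -> 1
  row 25 [11001]: (((0 OR 1) AND (0 AND NOT 0)) IMPLIES (NOT 1 IMPLIES NOT 0)) -> 1
  row 26 [11010]: (((0 OR 0) AND (0 AND NOT 0)) IMPLIES (NOT 1 IMPLIES NOT 1)) -> 1
  row 27 [11011]: (((0 OR 1) AND (0 AND NOT 0)) IMPLIES (NOT 1 IMPLIES NOT 1)) -> 1
  row 28 [11100]: (((1 OR 0) AND (1 AND NOT 1)) IMPLIES (NOT 1 IMPLIES NOT 0)) -> 1
  row 29 [11101]: (((1 OR 1) AND (1 AND NOT 1)) IMPLIES (NOT 1 IMPLIES NOT 0)) -> 1
  row 30 [11110]: (((1 OR 0) AND (1 AND NOT 1)) IMPLIES (NOT 1 IMPLIES NOT 1)) -> 1
  row 31 [11111]: (((1 OR 1) AND (1 AND NOT 1)) IMPLIES (NOT 1 IMPLIES NOT 1)) -> 1
Full result column, 4 rows per line (a,b,c fixed per line; d,e runs 00..11 left to right):
  rows 0-3 [a,b,c=000]: 1111  = hex F
  rows 4-7 [a,b,c=001]: 1111  = hex F
  rows 8-11 [a,b,c=010]: 1111  = hex F
  rows 12-15 [a,b,c=011]: 1111  = hex F
  rows 16-19 [a,b,c=100]: 1111  = hex F
  rows 20-23 [a,b,c=101]: 1111  = hex F
  rows 24-27 [a,b,c=110]: 1111  = hex F
  rows 28-31 [a,b,c=111]: 1111  = hex F
Output column (row 0 .. row 31) = 11111111111111111111111111111111
Output column grouped in 4s = 1111 1111 1111 1111 1111 1111 1111 1111 = 0xFFFFFFFF
Convert to decimal digit by digit (value = value*16 + digit):
  F -> 15
  15*16 + 15 (F) = 255
  255*16 + 15 (F) = 4095
  4095*16 + 15 (F) = 65535
  65535*16 + 15 (F) = 1048575
  1048575*16 + 15 (F) = 16777215
  16777215*16 + 15 (F) = 268435455
  268435455*16 + 15 (F) = 4294967295
Decimal = 4294967295

4294967295


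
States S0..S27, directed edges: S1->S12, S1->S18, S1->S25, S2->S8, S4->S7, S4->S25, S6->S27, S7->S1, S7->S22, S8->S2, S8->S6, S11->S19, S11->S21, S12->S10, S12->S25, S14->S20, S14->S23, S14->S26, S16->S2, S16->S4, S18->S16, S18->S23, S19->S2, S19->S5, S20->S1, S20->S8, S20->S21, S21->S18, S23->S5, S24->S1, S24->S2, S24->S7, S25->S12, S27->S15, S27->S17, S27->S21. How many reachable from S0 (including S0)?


BFS from S0:
  layer 0: {S0}
Reachable set: {S0}
Count = 1

1


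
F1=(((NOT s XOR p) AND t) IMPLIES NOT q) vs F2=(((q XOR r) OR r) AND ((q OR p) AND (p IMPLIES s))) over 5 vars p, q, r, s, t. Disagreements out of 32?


F1 = (((NOT s XOR p) AND t) IMPLIES NOT q)
F2 = (((q XOR r) OR r) AND ((q OR p) AND (p IMPLIES s)))
Evaluate both on each of 32 rows (bits = p,q,r,s,t):
  row 0 [00000]: F1=1 F2=0 (differ) -> 1
  row 1 [00001]: F1=1 F2=0 (differ) -> 1
  row 2 [00010]: F1=1 F2=0 (differ) -> 1
  row 3 [00011]: F1=1 F2=0 (differ) -> 1
  row 4 [00100]: F1=1 F2=0 (differ) -> 1
  row 5 [00101]: F1=1 F2=0 (differ) -> 1
  row 6 [00110]: F1=1 F2=0 (differ) -> 1
  row 7 [00111]: F1=1 F2=0 (differ) -> 1
  row 8 [01000]: F1=1 F2=1 -> 0
  row 9 [01001]: F1=0 F2=1 (differ) -> 1
  row 10 [01010]: F1=1 F2=1 -> 0
  row 11 [01011]: F1=1 F2=1 -> 0
  row 12 [01100]: F1=1 F2=1 -> 0
  row 13 [01101]: F1=0 F2=1 (differ) -> 1
  row 14 [01110]: F1=1 F2=1 -> 0
  row 15 [01111]: F1=1 F2=1 -> 0
  row 16 [10000]: F1=1 F2=0 (differ) -> 1
  row 17 [10001]: F1=1 F2=0 (differ) -> 1
  row 18 [10010]: F1=1 F2=0 (differ) -> 1
  row 19 [10011]: F1=1 F2=0 (differ) -> 1
  row 20 [10100]: F1=1 F2=0 (differ) -> 1
  row 21 [10101]: F1=1 F2=0 (differ) -> 1
  row 22 [10110]: F1=1 F2=1 -> 0
  row 23 [10111]: F1=1 F2=1 -> 0
  row 24 [11000]: F1=1 F2=0 (differ) -> 1
  row 25 [11001]: F1=1 F2=0 (differ) -> 1
  row 26 [11010]: F1=1 F2=1 -> 0
  row 27 [11011]: F1=0 F2=1 (differ) -> 1
  row 28 [11100]: F1=1 F2=0 (differ) -> 1
  row 29 [11101]: F1=1 F2=0 (differ) -> 1
  row 30 [11110]: F1=1 F2=1 -> 0
  row 31 [11111]: F1=0 F2=1 (differ) -> 1
Full result column, 8 rows per line (p,q fixed per line; r,s,t runs 000..111 left to right):
  rows 0-7 [p,q=00]: 11111111  (ones: 8)
  rows 8-15 [p,q=01]: 01000100  (ones: 2)
  rows 16-23 [p,q=10]: 11111100  (ones: 6)
  rows 24-31 [p,q=11]: 11011101  (ones: 6)
Disagreements = 8+2+6+6 = 22

22
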